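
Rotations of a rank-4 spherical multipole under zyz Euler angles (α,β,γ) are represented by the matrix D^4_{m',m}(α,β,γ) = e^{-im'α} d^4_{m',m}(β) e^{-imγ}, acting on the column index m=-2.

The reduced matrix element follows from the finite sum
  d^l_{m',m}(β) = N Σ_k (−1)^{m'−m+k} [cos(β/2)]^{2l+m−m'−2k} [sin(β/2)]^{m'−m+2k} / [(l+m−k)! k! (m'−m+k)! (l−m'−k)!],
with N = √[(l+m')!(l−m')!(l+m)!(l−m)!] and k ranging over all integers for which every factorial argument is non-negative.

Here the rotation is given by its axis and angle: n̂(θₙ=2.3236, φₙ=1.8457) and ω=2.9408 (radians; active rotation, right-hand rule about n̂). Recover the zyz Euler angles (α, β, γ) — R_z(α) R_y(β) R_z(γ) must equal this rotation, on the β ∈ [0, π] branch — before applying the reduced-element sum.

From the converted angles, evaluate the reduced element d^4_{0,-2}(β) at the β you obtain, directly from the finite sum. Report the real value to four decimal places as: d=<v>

Axis–angle → zyz. n̂ = (sinθₙcosφₙ, sinθₙsinφₙ, cosθₙ) = (-0.198100, +0.702373, -0.683687), ω = 2.9408.
R = I cosω + sinω [n̂]ₓ + (1−cosω) n̂n̂ᵀ gives
  R = [-0.902210, -0.139126, +0.408242; -0.411844, -0.003165, -0.911249; +0.128071, -0.990270, -0.054443]
β = atan2(√(R₁₃²+R₂₃²), R₃₃) = 1.625266; α = atan2(R₂₃, R₁₃) mod 2π = 5.133581; γ = atan2(R₃₂, −R₃₁) mod 2π = 4.583773
d^4_{0,-2}(β=1.6253) via the finite sum:
With c≡cos(β/2)=0.687589 and s≡sin(β/2)=0.726100, N=[24·24·2·720]^{1/2}=910.735966
Admissible k: 0..2 (factorial args all ≥0)
  k=0: (−1)^2·910.7360/(96)·0.6876^6·0.7261^2 = +0.528552
  k=1: (−1)^3·910.7360/(36)·0.6876^4·0.7261^4 = -1.571780
  k=2: (−1)^4·910.7360/(96)·0.6876^2·0.7261^6 = +0.657292
d^4_{0,-2}(1.6253) = +0.528552 -1.571780 +0.657292 = -0.385936

d=-0.3859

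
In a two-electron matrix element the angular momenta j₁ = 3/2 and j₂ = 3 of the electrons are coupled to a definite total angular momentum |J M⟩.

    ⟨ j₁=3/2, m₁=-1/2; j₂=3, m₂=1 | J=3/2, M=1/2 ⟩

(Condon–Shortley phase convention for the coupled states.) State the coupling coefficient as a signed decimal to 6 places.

√[4·3!0!3!/7! · 1!2!4!2!2!1!] = √(192/35)
  +(−1)^2/∏(2,1,0,2,0,1)! = 1/4  (running 1/4)
⟨..|..⟩ = √(192/35)·(1/4) = +0.585540

+0.585540  (= +√(12/35))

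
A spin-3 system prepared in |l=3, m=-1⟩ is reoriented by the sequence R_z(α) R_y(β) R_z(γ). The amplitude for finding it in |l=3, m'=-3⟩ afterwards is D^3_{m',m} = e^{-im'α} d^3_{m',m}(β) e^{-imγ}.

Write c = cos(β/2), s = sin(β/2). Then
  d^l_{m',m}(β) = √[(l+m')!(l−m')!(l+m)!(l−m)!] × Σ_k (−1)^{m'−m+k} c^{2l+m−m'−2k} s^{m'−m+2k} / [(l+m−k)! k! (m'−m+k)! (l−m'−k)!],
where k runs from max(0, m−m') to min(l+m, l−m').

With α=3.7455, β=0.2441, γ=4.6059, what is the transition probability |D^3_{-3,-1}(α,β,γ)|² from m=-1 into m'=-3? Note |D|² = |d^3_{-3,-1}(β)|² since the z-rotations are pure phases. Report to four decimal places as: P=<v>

Split into d^3_{-3,-1}(β=0.2441) × two z-phases.
c=cos(0.244100/2)=0.992561, s=sin(0.244100/2)=0.121747; N=√[1·720·2·24]=185.903201
k∈{2} keeps every argument non-negative
  k=2: (−1)^0·185.9032/(48)·0.9926^4·0.1217^2 = +0.055718
d^3_{-3,-1}(0.2441) = +0.055718
|D^3_{-3,-1}|² = |d^3_{-3,-1}(β)|² = (+0.055718)² = 0.003104 (the z-rotation phases have unit modulus)

P=0.0031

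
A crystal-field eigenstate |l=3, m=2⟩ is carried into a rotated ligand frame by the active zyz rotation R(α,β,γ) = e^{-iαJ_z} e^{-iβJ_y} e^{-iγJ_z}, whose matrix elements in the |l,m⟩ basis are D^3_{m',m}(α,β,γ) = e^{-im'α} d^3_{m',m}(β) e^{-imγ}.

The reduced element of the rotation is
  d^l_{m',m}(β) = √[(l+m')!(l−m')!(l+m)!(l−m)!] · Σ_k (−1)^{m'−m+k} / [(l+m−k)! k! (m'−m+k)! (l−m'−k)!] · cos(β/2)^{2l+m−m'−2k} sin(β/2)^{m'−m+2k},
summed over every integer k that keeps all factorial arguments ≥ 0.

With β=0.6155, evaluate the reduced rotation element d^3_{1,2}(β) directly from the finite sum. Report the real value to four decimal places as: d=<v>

d=0.6009

d^3_{1,2}(β=0.6155) via the finite sum:
With c≡cos(β/2)=0.953018 and s≡sin(β/2)=0.302915, N=[24·2·120·1]^{1/2}=75.894664
Admissible k: 1..2 (factorial args all ≥0)
  k=1: (−1)^0·75.8947/(24)·0.9530^5·0.3029^1 = +0.753053
  k=2: (−1)^1·75.8947/(12)·0.9530^3·0.3029^3 = -0.152158
d^3_{1,2}(0.6155) = +0.753053 -0.152158 = +0.600895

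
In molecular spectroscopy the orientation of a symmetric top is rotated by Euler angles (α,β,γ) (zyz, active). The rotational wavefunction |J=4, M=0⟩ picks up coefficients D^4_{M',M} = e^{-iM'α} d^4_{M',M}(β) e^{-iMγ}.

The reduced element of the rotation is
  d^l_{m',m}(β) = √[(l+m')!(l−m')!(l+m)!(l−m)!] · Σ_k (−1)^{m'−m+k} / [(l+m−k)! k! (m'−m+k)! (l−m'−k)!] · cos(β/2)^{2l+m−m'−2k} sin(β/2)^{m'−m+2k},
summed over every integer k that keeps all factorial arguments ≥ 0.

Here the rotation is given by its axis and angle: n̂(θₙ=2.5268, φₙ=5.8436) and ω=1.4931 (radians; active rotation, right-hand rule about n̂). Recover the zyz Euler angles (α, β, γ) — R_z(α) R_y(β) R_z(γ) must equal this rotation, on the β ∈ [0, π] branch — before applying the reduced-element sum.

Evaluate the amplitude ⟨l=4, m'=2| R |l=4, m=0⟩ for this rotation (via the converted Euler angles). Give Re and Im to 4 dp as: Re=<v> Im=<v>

Axis–angle → zyz. n̂ = (sinθₙcosφₙ, sinθₙsinφₙ, cosθₙ) = (+0.521953, -0.245461, -0.816893), ω = 1.4931.
R = I cosω + sinω [n̂]ₓ + (1−cosω) n̂n̂ᵀ gives
  R = [+0.328907, +0.696254, -0.638005; -0.932603, +0.133193, -0.335427; -0.148564, +0.705330, +0.693137]
β = atan2(√(R₁₃²+R₂₃²), R₃₃) = 0.804965; α = atan2(R₂₃, R₁₃) mod 2π = 3.625622; γ = atan2(R₃₂, −R₃₁) mod 2π = 1.363200
Split into d^4_{2,0}(β=0.8050) × two z-phases.
Half-angle: c=0.920091, s=0.391704. N=√(720·2·24·24)=910.735966
Admissible k: 0..2 (factorial args all ≥0)
  k=0: (−1)^2·910.7360/(96)·0.9201^6·0.3917^2 = +0.883125
  k=1: (−1)^3·910.7360/(36)·0.9201^4·0.3917^4 = -0.426819
  k=2: (−1)^4·910.7360/(96)·0.9201^2·0.3917^6 = +0.029009
d^4_{2,0}(0.8050) = +0.883125 -0.426819 +0.029009 = +0.485315
Phases: e^{-i·(2)·3.6256}=+0.566900-0.823786i, e^{-i·(0)·1.3632}=+1.000000+0.000000i ⇒ D=+0.275125-0.399796i

Re=0.2751 Im=-0.3998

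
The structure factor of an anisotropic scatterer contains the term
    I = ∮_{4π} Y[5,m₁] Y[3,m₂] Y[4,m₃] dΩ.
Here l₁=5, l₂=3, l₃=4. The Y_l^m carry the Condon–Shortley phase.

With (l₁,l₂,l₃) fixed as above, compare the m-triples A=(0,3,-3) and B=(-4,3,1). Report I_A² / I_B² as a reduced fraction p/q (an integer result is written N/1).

5/18

Shared (l₁,l₂,l₃)=(5,3,4): N and (l;000)² cancel in I_A²/I_B².
A: Δ = 4!·6!·2!/13! = 1/180180; Racah Σ t=4..4: t=4:+1/5760 = 1/5760; ⇒ 3j(5 3 4; 0 3 -3)² = 5/572, sgn -1
B: Δ = 4!·6!·2!/13! = 1/180180; Racah Σ t=4..4: t=4:+1/5760 = 1/5760; ⇒ 3j(5 3 4; -4 3 1)² = 9/286, sgn -1
I_A²/I_B² = (5/572)/(9/286) = 5/18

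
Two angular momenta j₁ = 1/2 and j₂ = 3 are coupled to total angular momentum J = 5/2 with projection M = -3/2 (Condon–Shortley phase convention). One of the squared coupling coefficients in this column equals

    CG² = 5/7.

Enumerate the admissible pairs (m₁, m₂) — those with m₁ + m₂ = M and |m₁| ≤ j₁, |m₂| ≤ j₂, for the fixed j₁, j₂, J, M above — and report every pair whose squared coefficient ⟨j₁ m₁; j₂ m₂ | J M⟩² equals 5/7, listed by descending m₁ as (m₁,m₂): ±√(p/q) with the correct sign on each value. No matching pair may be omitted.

Admissible pairs with m₁+m₂ = M = -3/2: (-1/2,-1), (1/2,-2)
  (m₁,m₂)=(1/2,-2): CG² = 5/7, CG = +√(5/7)   ← matches the target
  (m₁,m₂)=(-1/2,-1): CG² = 2/7, CG = −√(2/7)
Pairs with CG² = 5/7: (1/2,-2): +√(5/7)

(1/2,-2): +√(5/7)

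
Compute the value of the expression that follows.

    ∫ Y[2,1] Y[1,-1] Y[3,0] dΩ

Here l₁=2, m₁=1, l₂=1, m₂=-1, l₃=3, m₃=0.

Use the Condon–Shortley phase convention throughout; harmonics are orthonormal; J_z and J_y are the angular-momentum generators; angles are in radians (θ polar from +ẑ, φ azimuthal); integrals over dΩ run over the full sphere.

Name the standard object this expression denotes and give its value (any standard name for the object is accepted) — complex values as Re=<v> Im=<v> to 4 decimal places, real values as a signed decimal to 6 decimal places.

Gaunt coefficient, +0.143048

This is a Gaunt coefficient — the integral of a triple product of spherical harmonics over the sphere.
Rules hold: Σm=0, L=6 even, 1≤3≤3.
N = 5·3·7 = 105
Δ = 0!·4!·2!/7! = 1/105
Racah Σ t=0..0: t=0:+1/4 = 1/4
⇒ 3j(2 1 3; 0 0 0)² = 3/35, sgn -1
Racah Σ t=0..0: t=0:+1/12 = 1/12
⇒ 3j(2 1 3; 1 -1 0)² = 1/35, sgn -1
4πI² = N·(3j₀)²·(3jₘ)² = 9/35
I = +1·√(0.257143/4π) = 0.14304817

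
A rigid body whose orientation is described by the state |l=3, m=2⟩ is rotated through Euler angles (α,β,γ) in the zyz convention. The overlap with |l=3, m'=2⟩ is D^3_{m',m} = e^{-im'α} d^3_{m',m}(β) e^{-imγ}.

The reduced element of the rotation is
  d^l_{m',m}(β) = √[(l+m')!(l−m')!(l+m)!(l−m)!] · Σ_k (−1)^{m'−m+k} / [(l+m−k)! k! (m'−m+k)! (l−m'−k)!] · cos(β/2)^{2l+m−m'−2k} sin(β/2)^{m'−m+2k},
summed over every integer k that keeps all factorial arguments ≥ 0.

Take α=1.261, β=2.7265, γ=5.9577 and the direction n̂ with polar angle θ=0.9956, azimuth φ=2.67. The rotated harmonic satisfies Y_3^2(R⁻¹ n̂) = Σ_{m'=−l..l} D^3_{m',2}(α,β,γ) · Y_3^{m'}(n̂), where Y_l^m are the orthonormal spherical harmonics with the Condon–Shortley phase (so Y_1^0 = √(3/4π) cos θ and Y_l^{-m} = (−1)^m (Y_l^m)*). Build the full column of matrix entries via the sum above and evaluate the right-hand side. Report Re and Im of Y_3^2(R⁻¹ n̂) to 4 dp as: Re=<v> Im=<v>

Re=0.0487 Im=0.3607

Need the full column D^3_{m',2} for m'=−3..3 at α=1.2610, β=2.7265, γ=5.9577.
cos(β/2)=0.206060, sin(β/2)=0.978539
d^3_{-3,2}: single k=5 term ⇒ +0.452856;  D = -0.124461-0.435417i
d^3_{-2,2}: k∈[4..5] ⇒ +0.194656 -0.877951 = -0.683294;  D = +0.682958+0.021437i
d^3_{-1,2}: k∈[3..4] ⇒ +0.051849 -0.584634 = -0.532785;  D = +0.178267-0.502077i
d^3_{0,2}: k∈[2..3] ⇒ +0.009456 -0.213235 = -0.203780;  D = -0.162106-0.123482i
d^3_{1,2}: k∈[1..2] ⇒ +0.001150 -0.051849 = -0.050700;  D = -0.041555+0.029045i
d^3_{2,2}: k∈[0..1] ⇒ +0.000077 -0.008632 = -0.008555;  D = +0.002530+0.008172i
d^3_{3,2}: single k=0 term ⇒ -0.000890;  D = +0.000890+0.000009i
Y_3^{m'}(θ=0.9956,φ=2.67) and Σ D·Y over m':
  (-0.1245-0.4354i)·(-0.0383-0.2435i)  (+0.6830+0.0214i)·(+0.2299+0.3168i)  (+0.1783-0.5021i)·(-0.1159-0.0591i)  (-0.1621-0.1235i)·(-0.3086+0.0000i)  (-0.0416+0.0290i)·(+0.1159-0.0591i)  (+0.0025+0.0082i)·(+0.2299-0.3168i)  (+0.0009+0.0000i)·(+0.0383-0.2435i)
Y_3^2(R⁻¹ n̂) = +0.048748+0.360734i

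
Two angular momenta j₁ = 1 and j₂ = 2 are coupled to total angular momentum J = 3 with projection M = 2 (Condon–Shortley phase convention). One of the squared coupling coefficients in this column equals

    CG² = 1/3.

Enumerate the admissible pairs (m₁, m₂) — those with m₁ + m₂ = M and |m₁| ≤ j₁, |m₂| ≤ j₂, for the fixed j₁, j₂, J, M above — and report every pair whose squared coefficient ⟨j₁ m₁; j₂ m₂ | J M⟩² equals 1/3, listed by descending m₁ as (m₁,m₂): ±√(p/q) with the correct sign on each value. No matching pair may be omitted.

Admissible pairs with m₁+m₂ = M = 2: (0,2), (1,1)
  (m₁,m₂)=(1,1): CG² = 2/3, CG = +√(2/3)
  (m₁,m₂)=(0,2): CG² = 1/3, CG = +√(1/3)   ← matches the target
Pairs with CG² = 1/3: (0,2): +√(1/3)

(0,2): +√(1/3)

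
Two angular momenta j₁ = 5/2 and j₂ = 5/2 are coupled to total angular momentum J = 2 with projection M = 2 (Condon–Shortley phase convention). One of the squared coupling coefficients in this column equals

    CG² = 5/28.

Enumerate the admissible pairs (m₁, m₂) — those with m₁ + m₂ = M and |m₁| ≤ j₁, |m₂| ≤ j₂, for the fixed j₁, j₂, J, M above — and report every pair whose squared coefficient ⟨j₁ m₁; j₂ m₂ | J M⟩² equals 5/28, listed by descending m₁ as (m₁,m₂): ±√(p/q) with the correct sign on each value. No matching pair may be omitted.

(5/2,-1/2): +√(5/28); (-1/2,5/2): −√(5/28)

Admissible pairs with m₁+m₂ = M = 2: (-1/2,5/2), (1/2,3/2), (3/2,1/2), (5/2,-1/2)
  (m₁,m₂)=(5/2,-1/2): CG² = 5/28, CG = +√(5/28)   ← matches the target
  (m₁,m₂)=(3/2,1/2): CG² = 9/28, CG = −√(9/28)
  (m₁,m₂)=(1/2,3/2): CG² = 9/28, CG = +√(9/28)
  (m₁,m₂)=(-1/2,5/2): CG² = 5/28, CG = −√(5/28)   ← matches the target
Pairs with CG² = 5/28: (5/2,-1/2): +√(5/28); (-1/2,5/2): −√(5/28)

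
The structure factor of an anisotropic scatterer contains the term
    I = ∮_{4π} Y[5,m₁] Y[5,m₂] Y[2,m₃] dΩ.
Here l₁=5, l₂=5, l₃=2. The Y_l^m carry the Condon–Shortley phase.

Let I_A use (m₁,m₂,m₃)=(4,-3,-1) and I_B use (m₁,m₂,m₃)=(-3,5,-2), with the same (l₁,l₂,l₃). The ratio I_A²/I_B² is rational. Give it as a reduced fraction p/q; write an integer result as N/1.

l's match ⇒ only the (l;m) 3-j factors differ between A and B.
A: triangle coeff Δ(5,5,2) = 1/38610; Σ_t [0,1]: t=0:+1/80640 t=1:−1/10080 = -1/11520; (3j)²=49/1430 [(5 5 2; 4 -3 -1)], sign=+1
B: triangle coeff Δ(5,5,2) = 1/38610; Σ_t [8,8]: t=8:+1/161280 = 1/161280; (3j)²=1/143 [(5 5 2; -3 5 -2)], sign=+1
I_A²/I_B² = (49/1430)/(1/143) = 49/10

49/10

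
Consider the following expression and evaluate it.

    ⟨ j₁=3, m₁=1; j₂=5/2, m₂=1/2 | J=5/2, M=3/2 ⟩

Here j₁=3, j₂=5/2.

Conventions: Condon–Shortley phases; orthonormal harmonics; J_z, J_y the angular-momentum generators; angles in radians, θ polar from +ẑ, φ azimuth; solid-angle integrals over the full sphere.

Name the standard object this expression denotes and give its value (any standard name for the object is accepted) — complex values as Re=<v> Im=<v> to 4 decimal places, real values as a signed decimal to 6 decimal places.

This is a Clebsch–Gordan (vector-coupling) coefficient.
j₁+j₂−J=3  J+j₁−j₂=3  J−j₁+j₂=2  j₁+j₂+J+1=9
(j₁±m₁, j₂±m₂, J±M) = (4,2,3,2,4,1)
P² = 576/35
sum k=1..2:
  [1] −1/8 = -1/8
  [2] +1/12 = 1/12
S = -1/24
C² = P²·S² = 1/35 ; C = -0.169031

Clebsch–Gordan coefficient, −√(1/35) ≈ -0.169031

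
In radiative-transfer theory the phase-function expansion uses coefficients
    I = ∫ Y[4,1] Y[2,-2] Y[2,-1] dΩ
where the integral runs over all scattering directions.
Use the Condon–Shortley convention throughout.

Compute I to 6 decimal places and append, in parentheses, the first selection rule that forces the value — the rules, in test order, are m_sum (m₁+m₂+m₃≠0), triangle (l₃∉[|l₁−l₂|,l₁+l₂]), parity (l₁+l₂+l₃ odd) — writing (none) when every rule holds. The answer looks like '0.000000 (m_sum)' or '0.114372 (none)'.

0.000000 (m_sum)

m-sum = 1 − 2 − 1 = -2 ≠ 0 ⇒ I = 0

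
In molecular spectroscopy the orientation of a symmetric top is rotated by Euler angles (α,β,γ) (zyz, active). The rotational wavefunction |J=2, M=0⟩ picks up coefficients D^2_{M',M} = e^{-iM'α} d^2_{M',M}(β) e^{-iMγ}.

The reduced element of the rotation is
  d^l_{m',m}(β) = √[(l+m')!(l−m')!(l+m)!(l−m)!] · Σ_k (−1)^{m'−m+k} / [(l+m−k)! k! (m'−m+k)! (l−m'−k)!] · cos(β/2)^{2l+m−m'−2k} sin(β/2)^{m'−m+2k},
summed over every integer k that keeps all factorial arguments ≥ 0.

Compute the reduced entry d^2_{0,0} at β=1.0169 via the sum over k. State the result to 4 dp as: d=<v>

d=-0.0850

d^2_{0,0}(β=1.0169) via the finite sum:
c=cos(1.016900/2)=0.873500, s=sin(1.016900/2)=0.486824; N=√[2·2·2·2]=4.000000
The bounds max(0,m−m')=0 and min(l+m,l−m')=2 give 3 terms
  k=0: (−1)^0·4.0000/(4)·0.8735^4·0.4868^0 = +0.582173
  k=1: (−1)^1·4.0000/(1)·0.8735^2·0.4868^2 = -0.723319
  k=2: (−1)^2·4.0000/(4)·0.8735^0·0.4868^4 = +0.056168
d^2_{0,0}(1.0169) = +0.582173 -0.723319 +0.056168 = -0.084978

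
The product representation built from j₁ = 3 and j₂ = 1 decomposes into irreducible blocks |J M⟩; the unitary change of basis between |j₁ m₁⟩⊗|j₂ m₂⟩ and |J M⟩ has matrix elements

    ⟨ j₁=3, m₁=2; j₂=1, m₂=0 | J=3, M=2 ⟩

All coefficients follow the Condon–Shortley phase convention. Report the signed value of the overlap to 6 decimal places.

+√(1/3) ≈ +0.577350

triangle: 1!·5!·1!/8! = 120/40320
(j±m)!: 5!·1!·1!·1!·5!·1! = 14400
prefactor² = (2J+1)·Δ·N² = 300
  k=0: +1/(0!·1!·1!·1!·4!·0!) = 1/24
  k=1: −1/(1!·0!·0!·0!·5!·1!) = -1/120
Σ = 1/30  ⇒  CG² = 300·(1/30)² = 1/3
CG = +√(1/3) = +0.577350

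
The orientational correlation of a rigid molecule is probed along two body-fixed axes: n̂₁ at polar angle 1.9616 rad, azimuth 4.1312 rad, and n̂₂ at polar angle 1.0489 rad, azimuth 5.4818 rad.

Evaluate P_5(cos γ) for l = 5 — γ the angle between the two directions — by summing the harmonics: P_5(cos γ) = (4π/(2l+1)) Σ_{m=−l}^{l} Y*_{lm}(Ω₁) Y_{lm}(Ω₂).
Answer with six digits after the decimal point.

Addition theorem: P_5(cos γ) = (4π/11) Σ_m Y*_{lm}(Ω₁) Y_{lm}(Ω₂), m = −5…5:
  m=-5: (-0.073224, 0.304963) × (-0.147319, -0.172977) = (0.063539, -0.032261)  (running Σ = (0.063539, -0.032261))
  m=-4: (0.279707, 0.297871) × (-0.412351, -0.026405) = (-0.107472, -0.130213)  (running Σ = (-0.043933, -0.162474))
  m=-3: (0.082423, -0.014384) × (-0.206301, 0.187404) = (-0.014308, 0.018414)  (running Σ = (-0.058242, -0.144060))
  m=-2: (-0.123774, 0.286016) × (0.005164, -0.161450) = (0.045538, 0.021460)  (running Σ = (-0.012703, -0.122600))
  m=-1: (0.095816, 0.145867) × (-0.228374, -0.235795) = (0.012513, -0.055905)  (running Σ = (-0.000190, -0.178505))
  m=0: (-0.274827, -0.000000) × (0.087124, 0.000000) = (-0.023944, -0.000000)  (running Σ = (-0.024134, -0.178505))
  m=1: (-0.095816, 0.145867) × (0.228374, -0.235795) = (0.012513, 0.055905)  (running Σ = (-0.011621, -0.122600))
  m=2: (-0.123774, -0.286016) × (0.005164, 0.161450) = (0.045538, -0.021460)  (running Σ = (0.033917, -0.144060))
  m=3: (-0.082423, -0.014384) × (0.206301, 0.187404) = (-0.014308, -0.018414)  (running Σ = (0.019608, -0.162474))
  m=4: (0.279707, -0.297871) × (-0.412351, 0.026405) = (-0.107472, 0.130213)  (running Σ = (-0.087864, -0.032261))
  m=5: (0.073224, 0.304963) × (0.147319, -0.172977) = (0.063539, 0.032261)  (running Σ = (-0.024325, -0.000000))
Accumulated sum (-0.024325, -0.000000); after 4π/(2l+1) scaling, (-0.027789, -0.000000) ⇒ P_5 = -0.027789

-0.027789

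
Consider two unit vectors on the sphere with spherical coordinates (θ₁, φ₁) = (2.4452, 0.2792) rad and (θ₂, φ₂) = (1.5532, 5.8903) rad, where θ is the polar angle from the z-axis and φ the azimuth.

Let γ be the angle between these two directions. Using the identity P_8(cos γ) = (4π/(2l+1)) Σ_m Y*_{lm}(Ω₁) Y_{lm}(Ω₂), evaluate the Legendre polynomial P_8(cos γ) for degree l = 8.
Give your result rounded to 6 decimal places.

Expand P_8 via completeness: Σ_{m} conj(Y_{8,m}) at Ω₁ times Y_{8,m} at Ω₂ —
  [-8]  conj(Y_{8,-8})(Ω₁) = (-0.009091, 0.011646) ; Y_{8,-8}(Ω₂) = (-0.514790, -0.000767) ; Δ = (0.004689, -0.005988)
  [-7]  conj(Y_{8,-7})(Ω₁) = (0.026452, -0.065540) ; Y_{8,-7}(Ω₂) = (-0.033497, 0.013824) ; Δ = (0.000020, 0.002561)
  [-6]  conj(Y_{8,-6})(Ω₁) = (-0.021392, 0.204148) ; Y_{8,-6}(Ω₂) = (0.264980, -0.264388) ; Δ = (0.048306, 0.059751)
  [-5]  conj(Y_{8,-5})(Ω₁) = (-0.068664, -0.388813) ; Y_{8,-5}(Ω₂) = (0.016425, -0.039549) ; Δ = (-0.016505, -0.003671)
  [-4]  conj(Y_{8,-4})(Ω₁) = (0.206279, 0.422709) ; Y_{8,-4}(Ω₂) = (-0.000250, 0.335363) ; Δ = (-0.141812, 0.069073)
  [-3]  conj(Y_{8,-3})(Ω₁) = (-0.142826, -0.158574) ; Y_{8,-3}(Ω₂) = (0.017565, 0.042473) ; Δ = (0.004226, -0.008852)
  [-2]  conj(Y_{8,-2})(Ω₁) = (-0.220475, -0.137736) ; Y_{8,-2}(Ω₂) = (-0.225595, -0.225763) ; Δ = (0.018642, 0.080848)
  [-1]  conj(Y_{8,-1})(Ω₁) = (0.342087, 0.098072) ; Y_{8,-1}(Ω₂) = (-0.043710, -0.018115) ; Δ = (-0.013176, -0.010484)
  [+0]  conj(Y_{8,0})(Ω₁) = (0.156009, -0.000000) ; Y_{8,0}(Ω₂) = (0.314498, 0.000000) ; Δ = (0.049065, 0.000000)
  [+1]  conj(Y_{8,1})(Ω₁) = (-0.342087, 0.098072) ; Y_{8,1}(Ω₂) = (0.043710, -0.018115) ; Δ = (-0.013176, 0.010484)
  [+2]  conj(Y_{8,2})(Ω₁) = (-0.220475, 0.137736) ; Y_{8,2}(Ω₂) = (-0.225595, 0.225763) ; Δ = (0.018642, -0.080848)
  [+3]  conj(Y_{8,3})(Ω₁) = (0.142826, -0.158574) ; Y_{8,3}(Ω₂) = (-0.017565, 0.042473) ; Δ = (0.004226, 0.008852)
  [+4]  conj(Y_{8,4})(Ω₁) = (0.206279, -0.422709) ; Y_{8,4}(Ω₂) = (-0.000250, -0.335363) ; Δ = (-0.141812, -0.069073)
  [+5]  conj(Y_{8,5})(Ω₁) = (0.068664, -0.388813) ; Y_{8,5}(Ω₂) = (-0.016425, -0.039549) ; Δ = (-0.016505, 0.003671)
  [+6]  conj(Y_{8,6})(Ω₁) = (-0.021392, -0.204148) ; Y_{8,6}(Ω₂) = (0.264980, 0.264388) ; Δ = (0.048306, -0.059751)
  [+7]  conj(Y_{8,7})(Ω₁) = (-0.026452, -0.065540) ; Y_{8,7}(Ω₂) = (0.033497, 0.013824) ; Δ = (0.000020, -0.002561)
  [+8]  conj(Y_{8,8})(Ω₁) = (-0.009091, -0.011646) ; Y_{8,8}(Ω₂) = (-0.514790, 0.000767) ; Δ = (0.004689, 0.005988)
Accumulated sum (-0.142155, -0.000000); after 4π/(2l+1) scaling, (-0.105080, -0.000000) ⇒ P_8 = -0.105080

-0.105080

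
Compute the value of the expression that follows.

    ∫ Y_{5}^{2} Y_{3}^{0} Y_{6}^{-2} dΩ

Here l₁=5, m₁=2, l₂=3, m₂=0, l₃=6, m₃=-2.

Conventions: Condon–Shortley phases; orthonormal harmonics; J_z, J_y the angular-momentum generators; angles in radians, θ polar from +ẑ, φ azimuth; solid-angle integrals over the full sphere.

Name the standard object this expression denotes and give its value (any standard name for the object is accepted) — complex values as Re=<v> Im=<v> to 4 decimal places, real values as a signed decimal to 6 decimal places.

Gaunt coefficient, +0.058844

This is a Gaunt coefficient — the integral of a triple product of spherical harmonics over the sphere.
Rules hold: Σm=0, L=14 even, 2≤6≤8.
N = 11·7·13 = 1001
Δ = 2!·8!·4!/15! = 1/675675
Racah Σ t=0..2: t=0:+1/8640 t=1:−1/2304 t=2:+1/8640 = -7/34560
⇒ 3j(5 3 6; 0 0 0)² = 7/429, sgn -1
Racah Σ t=0..2: t=0:+1/8640 t=1:−1/5760 t=2:+1/60480 = -1/24192
⇒ 3j(5 3 6; 2 0 -2)² = 8/3003, sgn -1
4πI² = N·(3j₀)²·(3jₘ)² = 56/1287
I = +1·√(0.043512/4π) = 0.05884368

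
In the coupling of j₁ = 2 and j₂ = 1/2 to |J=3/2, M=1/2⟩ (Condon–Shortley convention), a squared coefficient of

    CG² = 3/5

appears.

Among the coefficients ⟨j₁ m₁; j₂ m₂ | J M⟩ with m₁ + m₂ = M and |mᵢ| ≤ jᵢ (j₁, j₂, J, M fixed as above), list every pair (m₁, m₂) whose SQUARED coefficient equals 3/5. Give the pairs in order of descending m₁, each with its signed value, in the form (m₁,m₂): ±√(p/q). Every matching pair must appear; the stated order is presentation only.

Admissible pairs with m₁+m₂ = M = 1/2: (0,1/2), (1,-1/2)
  (m₁,m₂)=(1,-1/2): CG² = 3/5, CG = +√(3/5)   ← matches the target
  (m₁,m₂)=(0,1/2): CG² = 2/5, CG = −√(2/5)
Pairs with CG² = 3/5: (1,-1/2): +√(3/5)

(1,-1/2): +√(3/5)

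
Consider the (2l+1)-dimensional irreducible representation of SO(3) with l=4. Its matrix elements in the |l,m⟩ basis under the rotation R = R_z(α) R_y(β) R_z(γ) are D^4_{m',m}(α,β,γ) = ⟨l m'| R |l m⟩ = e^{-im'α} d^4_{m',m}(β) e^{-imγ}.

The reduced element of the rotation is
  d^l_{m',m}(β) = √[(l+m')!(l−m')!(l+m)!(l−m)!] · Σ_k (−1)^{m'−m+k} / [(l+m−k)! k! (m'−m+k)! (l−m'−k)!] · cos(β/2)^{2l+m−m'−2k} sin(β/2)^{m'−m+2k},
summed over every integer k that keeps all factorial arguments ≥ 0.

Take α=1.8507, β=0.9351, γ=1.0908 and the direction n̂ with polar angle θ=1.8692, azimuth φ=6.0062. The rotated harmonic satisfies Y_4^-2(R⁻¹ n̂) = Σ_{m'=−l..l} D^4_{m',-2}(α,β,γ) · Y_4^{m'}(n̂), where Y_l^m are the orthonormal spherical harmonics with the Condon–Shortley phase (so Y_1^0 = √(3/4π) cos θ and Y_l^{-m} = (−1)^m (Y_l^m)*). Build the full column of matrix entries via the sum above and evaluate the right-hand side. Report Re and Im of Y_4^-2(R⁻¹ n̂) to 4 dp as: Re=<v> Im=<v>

Need the full column D^4_{m',-2} for m'=−4..4 at α=1.8507, β=0.9351, γ=1.0908.
cos(β/2)=0.892675, sin(β/2)=0.450701
d^4_{-4,-2}: single k=2 term ⇒ +0.543896;  D = -0.536982-0.086450i
d^4_{-3,-2}: k∈[1..2] ⇒ +0.761739 -0.582528 = +0.179211;  D = +0.021504+0.177916i
d^4_{-2,-2}: k∈[0..2] ⇒ +0.403225 -1.233441 +0.393023 = -0.437193;  D = -0.402650+0.170325i
d^4_{-1,-2}: k∈[0..2] ⇒ -0.863731 +1.100875 -0.187084 = +0.050060;  D = -0.031481-0.038922i
d^4_{0,-2}: k∈[0..2] ⇒ +0.975120 -0.662852 +0.063363 = +0.375632;  D = -0.215435+0.307713i
d^4_{1,-2}: k∈[0..2] ⇒ -0.733917 +0.280626 -0.014307 = -0.467598;  D = -0.442231-0.151920i
d^4_{2,-2}: k∈[0..2] ⇒ +0.393023 -0.080149 +0.001703 = +0.314576;  D = +0.016035-0.314167i
d^4_{3,-2}: k∈[0..1] ⇒ -0.148493 +0.012618 = -0.135876;  D = +0.132331-0.030832i
d^4_{4,-2}: single k=0 term ⇒ +0.035342;  D = +0.017217+0.030865i
Y_4^{m'}(θ=1.8692,φ=6.0062) and Σ D·Y over m':
  (-0.5370-0.0864i)·(+0.1649+0.3305i)  (+0.0215+0.1779i)·(-0.2166-0.2373i)  (-0.4026+0.1703i)·(-0.1027-0.0635i)  (-0.0315-0.0389i)·(+0.3062+0.0871i)  (-0.2154+0.3077i)·(+0.0707+0.0000i)  (-0.4422-0.1519i)·(-0.3062+0.0871i)  (+0.0160-0.3142i)·(-0.1027+0.0635i)  (+0.1323-0.0308i)·(+0.2166-0.2373i)  (+0.0172+0.0309i)·(+0.1649-0.3305i)
Y_4^-2(R⁻¹ n̂) = +0.209594-0.217571i

Re=0.2096 Im=-0.2176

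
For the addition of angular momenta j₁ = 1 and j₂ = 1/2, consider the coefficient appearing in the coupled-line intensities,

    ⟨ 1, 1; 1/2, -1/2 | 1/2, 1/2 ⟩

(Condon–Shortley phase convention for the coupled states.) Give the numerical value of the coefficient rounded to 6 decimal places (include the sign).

√[2·1!1!0!/3! · 2!0!0!1!1!0!] = √(2/3)
  +(−1)^0/∏(0,1,0,0,1,0)! = 1  (running 1)
⟨..|..⟩ = √(2/3)·(1) = +0.816497

+0.816497  (= +√(2/3))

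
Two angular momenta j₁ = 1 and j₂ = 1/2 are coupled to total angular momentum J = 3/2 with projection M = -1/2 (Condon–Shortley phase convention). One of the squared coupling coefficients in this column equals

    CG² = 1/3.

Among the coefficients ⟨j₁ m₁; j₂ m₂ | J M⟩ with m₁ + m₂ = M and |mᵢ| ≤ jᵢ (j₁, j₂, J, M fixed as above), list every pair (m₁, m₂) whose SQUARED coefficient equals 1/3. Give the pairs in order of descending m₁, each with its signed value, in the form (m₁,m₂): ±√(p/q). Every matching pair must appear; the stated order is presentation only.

(-1,1/2): +√(1/3)

Admissible pairs with m₁+m₂ = M = -1/2: (-1,1/2), (0,-1/2)
  (m₁,m₂)=(0,-1/2): CG² = 2/3, CG = +√(2/3)
  (m₁,m₂)=(-1,1/2): CG² = 1/3, CG = +√(1/3)   ← matches the target
Pairs with CG² = 1/3: (-1,1/2): +√(1/3)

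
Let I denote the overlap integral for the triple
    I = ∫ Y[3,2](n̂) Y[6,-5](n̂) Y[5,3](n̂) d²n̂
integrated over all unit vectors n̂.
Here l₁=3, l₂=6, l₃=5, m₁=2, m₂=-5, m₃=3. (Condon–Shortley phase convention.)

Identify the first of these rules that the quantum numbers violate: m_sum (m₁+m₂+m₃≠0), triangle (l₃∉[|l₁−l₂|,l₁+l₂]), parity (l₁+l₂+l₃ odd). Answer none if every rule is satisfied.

none

azimuthal sum: 2 − 5 + 3 = 0  ✓
3 ≤ 5 ≤ 9 (triangle on l)  ✓
L = 3 + 6 + 5 = 14 (even)  ✓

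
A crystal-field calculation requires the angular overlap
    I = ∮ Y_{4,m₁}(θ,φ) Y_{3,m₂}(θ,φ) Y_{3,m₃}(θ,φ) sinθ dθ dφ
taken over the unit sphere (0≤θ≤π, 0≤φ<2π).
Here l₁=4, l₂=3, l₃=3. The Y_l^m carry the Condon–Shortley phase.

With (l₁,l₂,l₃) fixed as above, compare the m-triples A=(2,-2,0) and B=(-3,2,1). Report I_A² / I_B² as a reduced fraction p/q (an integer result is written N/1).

3/14

l's match ⇒ only the (l;m) 3-j factors differ between A and B.
A: triangle coeff Δ(4,3,3) = 1/34650; Σ_t [0,1]: t=0:+1/96 t=1:−1/72 = -1/288; (3j)²=1/462 [(4 3 3; 2 -2 0)], sign=+1
B: triangle coeff Δ(4,3,3) = 1/34650; Σ_t [3,4]: t=3:−1/288 t=4:+1/144 = 1/288; (3j)²=1/99 [(4 3 3; -3 2 1)], sign=+1
I_A²/I_B² = (1/462)/(1/99) = 3/14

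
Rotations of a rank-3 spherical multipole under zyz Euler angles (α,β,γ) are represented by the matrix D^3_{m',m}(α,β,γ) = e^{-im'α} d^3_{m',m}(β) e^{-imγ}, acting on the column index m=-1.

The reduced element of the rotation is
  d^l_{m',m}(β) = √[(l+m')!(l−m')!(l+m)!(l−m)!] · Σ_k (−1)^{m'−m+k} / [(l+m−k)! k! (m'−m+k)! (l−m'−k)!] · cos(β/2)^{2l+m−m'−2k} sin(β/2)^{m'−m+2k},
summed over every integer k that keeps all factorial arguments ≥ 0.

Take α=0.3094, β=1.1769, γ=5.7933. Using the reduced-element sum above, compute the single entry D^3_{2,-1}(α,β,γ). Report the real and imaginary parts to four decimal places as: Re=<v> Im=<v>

D^3_{2,-1}(0.3094,1.1769,5.7933) = e^{-i·2·0.3094}·d^3_{2,-1}(1.1769)·e^{-i·-1·5.7933}. Compute d first:
Half-angle: c=0.831802, s=0.555072. N=√(120·1·2·24)=75.894664
k∈{0,1} keeps every argument non-negative
  k=0: (−1)^3·75.8947/(12)·0.8318^3·0.5551^3 = -0.622499
  k=1: (−1)^4·75.8947/(24)·0.8318^1·0.5551^5 = +0.138602
d^3_{2,-1}(1.1769) = -0.622499 +0.138602 = -0.483898
Attach z-rotation phases: D = e^{-i(2)(0.3094)}·(-0.483898)·e^{-i(-1)(5.7933)} = -0.215740+0.433143i

Re=-0.2157 Im=0.4331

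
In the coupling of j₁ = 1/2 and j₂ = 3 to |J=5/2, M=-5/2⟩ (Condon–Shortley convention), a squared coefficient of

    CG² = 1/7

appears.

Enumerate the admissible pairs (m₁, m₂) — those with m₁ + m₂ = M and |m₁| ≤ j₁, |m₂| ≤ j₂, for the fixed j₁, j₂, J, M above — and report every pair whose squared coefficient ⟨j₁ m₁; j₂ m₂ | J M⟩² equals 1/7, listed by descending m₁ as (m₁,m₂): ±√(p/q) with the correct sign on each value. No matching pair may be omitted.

Admissible pairs with m₁+m₂ = M = -5/2: (-1/2,-2), (1/2,-3)
  (m₁,m₂)=(1/2,-3): CG² = 6/7, CG = +√(6/7)
  (m₁,m₂)=(-1/2,-2): CG² = 1/7, CG = −√(1/7)   ← matches the target
Pairs with CG² = 1/7: (-1/2,-2): −√(1/7)

(-1/2,-2): −√(1/7)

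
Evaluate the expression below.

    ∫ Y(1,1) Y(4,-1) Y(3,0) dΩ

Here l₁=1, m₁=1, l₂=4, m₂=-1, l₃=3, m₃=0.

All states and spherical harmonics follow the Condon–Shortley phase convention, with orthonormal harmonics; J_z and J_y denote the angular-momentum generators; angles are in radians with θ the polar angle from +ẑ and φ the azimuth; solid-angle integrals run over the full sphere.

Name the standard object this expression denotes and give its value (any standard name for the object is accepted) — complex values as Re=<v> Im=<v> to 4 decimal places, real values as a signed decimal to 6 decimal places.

This is a Gaunt coefficient — the integral of a triple product of spherical harmonics over the sphere.
Checks pass: Σm=0; 8 even; l₃=3∈[3,5].
(2·1+1)(2·4+1)(2·3+1) = 189
Δ: 2! 0! 6! / 9! → 1/252
sum: t=1:−1/36 = -1/36
3j²(1 4 3; 0 0 0) = Δ·Π!·Σ² = 4/63  (sign +1)
sum: t=0:+1/72 = 1/72
3j²(1 4 3; 1 -1 0) = Δ·Π!·Σ² = 5/126  (sign -1)
combine: 4πI² = 189·4/63·5/126 = 10/21
take √, sign -1: I = -0.19466390

Gaunt coefficient, -0.194664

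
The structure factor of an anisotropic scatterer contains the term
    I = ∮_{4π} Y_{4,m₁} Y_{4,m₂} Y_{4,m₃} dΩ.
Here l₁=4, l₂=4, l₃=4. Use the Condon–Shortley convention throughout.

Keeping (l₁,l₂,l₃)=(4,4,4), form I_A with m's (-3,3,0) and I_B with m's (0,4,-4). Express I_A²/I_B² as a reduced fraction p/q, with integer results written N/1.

Shared (l₁,l₂,l₃)=(4,4,4): N and (l;000)² cancel in I_A²/I_B².
A: Δ = 4!·4!·4!/13! = 1/450450; Racah Σ t=3..4: t=3:−1/3456 t=4:+1/864 = 1/1152; ⇒ 3j(4 4 4; -3 3 0)² = 7/286, sgn +1
B: Δ = 4!·4!·4!/13! = 1/450450; Racah Σ t=4..4: t=4:+1/13824 = 1/13824; ⇒ 3j(4 4 4; 0 4 -4)² = 14/1287, sgn +1
I_A²/I_B² = (7/286)/(14/1287) = 9/4

9/4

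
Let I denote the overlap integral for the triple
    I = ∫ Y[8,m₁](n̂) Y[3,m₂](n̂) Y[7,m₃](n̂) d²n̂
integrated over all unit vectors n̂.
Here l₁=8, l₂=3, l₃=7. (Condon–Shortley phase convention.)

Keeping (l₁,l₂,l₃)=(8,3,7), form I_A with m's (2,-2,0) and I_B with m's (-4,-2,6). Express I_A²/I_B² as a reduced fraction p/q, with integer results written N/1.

l's match ⇒ only the (l;m) 3-j factors differ between A and B.
A: triangle coeff Δ(8,3,7) = 1/5290740; Σ_t [0,1]: t=0:+1/12441600 t=1:−1/7257600 = -1/17418240; (3j)²=125/25194 [(8 3 7; 2 -2 0)], sign=+1
B: triangle coeff Δ(8,3,7) = 1/5290740; Σ_t [0,1]: t=0:+1/11496038400 t=1:−1/479001600 = -23/11496038400; (3j)²=529/81396 [(8 3 7; -4 -2 6)], sign=+1
I_A²/I_B² = (125/25194)/(529/81396) = 5250/6877

5250/6877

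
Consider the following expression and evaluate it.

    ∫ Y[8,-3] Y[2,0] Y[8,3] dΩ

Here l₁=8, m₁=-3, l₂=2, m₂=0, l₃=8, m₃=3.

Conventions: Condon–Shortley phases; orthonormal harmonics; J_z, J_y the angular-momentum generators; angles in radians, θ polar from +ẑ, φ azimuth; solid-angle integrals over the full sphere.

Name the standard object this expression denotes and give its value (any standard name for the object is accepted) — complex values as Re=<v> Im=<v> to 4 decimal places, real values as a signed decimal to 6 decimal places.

This is a Gaunt coefficient — the integral of a triple product of spherical harmonics over the sphere.
Rules hold: Σm=0, L=18 even, 6≤8≤10.
N = 17·5·17 = 1445
Δ = 2!·14!·2!/19! = 1/348840
Racah Σ t=0..2: t=0:+1/116121600 t=1:−1/25401600 t=2:+1/116121600 = -1/45158400
⇒ 3j(8 2 8; 0 0 0)² = 24/1615, sgn -1
Racah Σ t=0..2: t=0:+1/958003200 t=1:−1/87091200 t=2:+1/174182400 = -1/212889600
⇒ 3j(8 2 8; -3 0 3)² = 15/2584, sgn +1
4πI² = N·(3j₀)²·(3jₘ)² = 45/361
I = -1·√(0.124654/4π) = -0.09959734

Gaunt coefficient, -0.099597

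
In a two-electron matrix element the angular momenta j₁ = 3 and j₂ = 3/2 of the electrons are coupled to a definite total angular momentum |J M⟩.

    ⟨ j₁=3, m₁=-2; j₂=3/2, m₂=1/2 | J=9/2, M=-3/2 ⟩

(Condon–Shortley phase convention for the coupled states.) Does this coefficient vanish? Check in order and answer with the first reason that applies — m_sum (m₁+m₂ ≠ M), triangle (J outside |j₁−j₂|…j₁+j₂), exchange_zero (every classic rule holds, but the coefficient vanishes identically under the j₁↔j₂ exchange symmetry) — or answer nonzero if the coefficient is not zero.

nonzero

m-sum: m₁+m₂ = -2+1/2 = -3/2, M = -3/2  ✓
triangle: |j₁−j₂| = 3/2 ≤ J = 9/2 ≤ j₁+j₂ = 9/2  ✓
exchange: j₁≠j₂ or m₁≠m₂ — the exchange symmetry imposes no constraint here
value check: CG = +√(3/14) = +0.462910 ≠ 0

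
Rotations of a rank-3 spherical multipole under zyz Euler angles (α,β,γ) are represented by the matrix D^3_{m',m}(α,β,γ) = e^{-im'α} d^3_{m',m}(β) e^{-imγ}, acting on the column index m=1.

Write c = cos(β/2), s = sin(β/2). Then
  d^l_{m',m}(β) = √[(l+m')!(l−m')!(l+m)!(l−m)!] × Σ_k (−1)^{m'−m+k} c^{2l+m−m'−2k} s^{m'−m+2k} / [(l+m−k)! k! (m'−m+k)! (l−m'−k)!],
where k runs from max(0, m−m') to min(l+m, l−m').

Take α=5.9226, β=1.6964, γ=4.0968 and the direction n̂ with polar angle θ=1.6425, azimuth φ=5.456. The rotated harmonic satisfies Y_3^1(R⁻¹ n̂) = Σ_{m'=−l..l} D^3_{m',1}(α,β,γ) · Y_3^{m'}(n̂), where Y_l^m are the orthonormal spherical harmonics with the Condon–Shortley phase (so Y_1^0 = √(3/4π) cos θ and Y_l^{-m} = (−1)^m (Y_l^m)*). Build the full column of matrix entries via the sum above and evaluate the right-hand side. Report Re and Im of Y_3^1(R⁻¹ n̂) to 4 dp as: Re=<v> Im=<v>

Re=-0.3760 Im=-0.2180

Need the full column D^3_{m',1} for m'=−3..3 at α=5.9226, β=1.6964, γ=4.0968.
cos(β/2)=0.661334, sin(β/2)=0.750091
d^3_{-3,1}: single k=4 term ⇒ +0.536221;  D = +0.241013+0.479005i
d^3_{-2,1}: k∈[3..4] ⇒ +0.772032 -0.496583 = +0.275450;  D = +0.029028+0.273916i
d^3_{-1,1}: k∈[2..4] ⇒ +0.645749 -1.107614 +0.178108 = -0.283757;  D = +0.071577-0.274581i
d^3_{0,1}: k∈[1..3] ⇒ +0.328708 -1.268579 +0.543979 = -0.395892;  D = +0.228604-0.323219i
d^3_{1,1}: k∈[0..2] ⇒ +0.083662 -0.860999 +0.830711 = +0.053374;  D = -0.044213+0.029900i
d^3_{2,1}: k∈[0..1] ⇒ -0.300068 +0.772032 = +0.471964;  D = -0.459098+0.109451i
d^3_{3,1}: single k=0 term ⇒ +0.416829;  D = -0.413496-0.052608i
Y_3^{m'}(θ=1.6425,φ=5.456) and Σ D·Y over m':
  (+0.2410+0.4790i)·(-0.3271+0.2539i)  (+0.0290+0.2739i)·(+0.0061-0.0726i)  (+0.0716-0.2746i)·(-0.2126-0.2312i)  (+0.2286-0.3232i)·(+0.0795+0.0000i)  (-0.0442+0.0299i)·(+0.2126-0.2312i)  (-0.4591+0.1095i)·(+0.0061+0.0726i)  (-0.4135-0.0526i)·(+0.3271+0.2539i)
Y_3^1(R⁻¹ n̂) = -0.375986-0.218047i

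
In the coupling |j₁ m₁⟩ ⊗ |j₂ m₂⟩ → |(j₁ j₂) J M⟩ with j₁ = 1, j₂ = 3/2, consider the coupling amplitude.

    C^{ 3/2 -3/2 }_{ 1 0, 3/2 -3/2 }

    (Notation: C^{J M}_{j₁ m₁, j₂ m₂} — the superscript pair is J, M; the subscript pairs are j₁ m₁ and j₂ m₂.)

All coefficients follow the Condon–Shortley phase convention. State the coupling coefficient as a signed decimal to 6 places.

+0.774597

j₁+j₂−J=1  J+j₁−j₂=1  J−j₁+j₂=2  j₁+j₂+J+1=5
(j₁±m₁, j₂±m₂, J±M) = (1,1,0,3,0,3)
P² = 12/5
sum k=0..0:
  [0] +1/2 = 1/2
S = 1/2
C² = P²·S² = 3/5 ; C = +0.774597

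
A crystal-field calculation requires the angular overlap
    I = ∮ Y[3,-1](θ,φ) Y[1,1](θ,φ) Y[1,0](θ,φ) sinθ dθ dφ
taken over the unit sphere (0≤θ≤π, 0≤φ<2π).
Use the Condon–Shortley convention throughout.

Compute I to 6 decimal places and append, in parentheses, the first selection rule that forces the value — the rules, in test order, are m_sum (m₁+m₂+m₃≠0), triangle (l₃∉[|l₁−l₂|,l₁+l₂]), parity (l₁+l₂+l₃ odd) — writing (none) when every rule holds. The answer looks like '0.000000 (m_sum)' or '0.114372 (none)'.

l₃=1 ∉ [2,4] — triangle fails ⇒ I = 0

0.000000 (triangle)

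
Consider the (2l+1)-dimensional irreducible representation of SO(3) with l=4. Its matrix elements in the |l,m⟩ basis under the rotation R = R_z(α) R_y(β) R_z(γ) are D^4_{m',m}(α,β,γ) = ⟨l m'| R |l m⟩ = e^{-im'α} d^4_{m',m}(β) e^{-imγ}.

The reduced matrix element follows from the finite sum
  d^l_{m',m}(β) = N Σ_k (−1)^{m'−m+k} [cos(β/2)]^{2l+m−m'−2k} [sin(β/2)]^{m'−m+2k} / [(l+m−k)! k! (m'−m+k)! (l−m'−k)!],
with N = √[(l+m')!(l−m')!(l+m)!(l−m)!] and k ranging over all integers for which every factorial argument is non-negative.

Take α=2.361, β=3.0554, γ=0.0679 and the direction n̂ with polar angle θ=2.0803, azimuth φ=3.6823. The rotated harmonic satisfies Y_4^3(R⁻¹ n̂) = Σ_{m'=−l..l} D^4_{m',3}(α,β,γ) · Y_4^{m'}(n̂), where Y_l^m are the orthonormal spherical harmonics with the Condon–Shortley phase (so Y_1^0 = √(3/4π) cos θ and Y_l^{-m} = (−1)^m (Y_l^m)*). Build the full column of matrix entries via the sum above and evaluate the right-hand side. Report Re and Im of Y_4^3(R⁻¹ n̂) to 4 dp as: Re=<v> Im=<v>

Need the full column D^4_{m',3} for m'=−4..4 at α=2.3610, β=3.0554, γ=0.0679.
cos(β/2)=0.043083, sin(β/2)=0.999071
d^4_{-4,3}: single k=7 term ⇒ +0.121067;  D = -0.119013+0.022208i
d^4_{-3,3}: k∈[6..7] ⇒ +0.012921 -0.992596 = -0.979675;  D = -0.810704-0.550021i
d^4_{-2,3}: k∈[5..6] ⇒ +0.000893 -0.160157 = -0.159263;  D = +0.030718+0.156273i
d^4_{-1,3}: k∈[4..5] ⇒ +0.000045 -0.014651 = -0.014605;  D = +0.008083-0.012165i
d^4_{0,3}: k∈[3..4] ⇒ +0.000002 -0.000942 = -0.000940;  D = -0.000921+0.000190i
d^4_{1,3}: k∈[2..3] ⇒ +0.000000 -0.000045 = -0.000045;  D = +0.000038+0.000025i
d^4_{2,3}: k∈[1..2] ⇒ +0.000000 -0.000002 = -0.000002;  D = -0.000000-0.000002i
d^4_{3,3}: k∈[0..1] ⇒ +0.000000 -0.000000 = -0.000000;  D = -0.000000+0.000000i
d^4_{4,3}: single k=0 term ⇒ -0.000000;  D = +0.000000-0.000000i
Y_4^{m'}(θ=2.0803,φ=3.6823) and Σ D·Y over m':
  (-0.1190+0.0222i)·(-0.1434-0.2133i)  (-0.8107-0.5500i)·(-0.0208-0.4056i)  (+0.0307+0.1563i)·(+0.0797-0.1497i)  (+0.0081-0.0122i)·(-0.2305+0.1384i)  (-0.0009+0.0002i)·(-0.2281+0.0000i)  (+0.0000+0.0000i)·(+0.2305+0.1384i)  (-0.0000-0.0000i)·(+0.0797+0.1497i)  (-0.0000+0.0000i)·(+0.0208-0.4056i)  (+0.0000-0.0000i)·(-0.1434+0.2133i)
Y_4^3(R⁻¹ n̂) = -0.158528+0.374258i

Re=-0.1585 Im=0.3743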